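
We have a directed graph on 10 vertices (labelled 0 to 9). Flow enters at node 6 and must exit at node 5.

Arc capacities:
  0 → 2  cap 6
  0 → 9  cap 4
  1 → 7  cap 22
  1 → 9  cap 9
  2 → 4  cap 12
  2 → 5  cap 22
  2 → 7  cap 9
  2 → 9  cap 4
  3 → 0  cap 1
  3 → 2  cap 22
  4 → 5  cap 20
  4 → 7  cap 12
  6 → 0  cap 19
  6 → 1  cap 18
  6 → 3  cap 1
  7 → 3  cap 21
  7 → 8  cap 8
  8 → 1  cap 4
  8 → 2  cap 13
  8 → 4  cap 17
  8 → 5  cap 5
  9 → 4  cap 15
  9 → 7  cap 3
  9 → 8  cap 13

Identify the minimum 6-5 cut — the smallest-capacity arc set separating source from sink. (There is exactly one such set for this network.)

augment #1: 6→0→2→5 push 6
augment #2: 6→3→2→5 push 1
augment #3: 6→0→9→4→5 push 4
augment #4: 6→1→7→8→5 push 5
augment #5: 6→1→9→4→5 push 9
augment #6: 6→1→7→3→2→5 push 4
max flow = 29; residual-reachable set from 6 gives S-side
cut edges (S→T): {(0,2), (0,9), (6,1), (6,3)} total cap 29

Min-cut arcs: {(0,2), (0,9), (6,1), (6,3)} (total capacity 29)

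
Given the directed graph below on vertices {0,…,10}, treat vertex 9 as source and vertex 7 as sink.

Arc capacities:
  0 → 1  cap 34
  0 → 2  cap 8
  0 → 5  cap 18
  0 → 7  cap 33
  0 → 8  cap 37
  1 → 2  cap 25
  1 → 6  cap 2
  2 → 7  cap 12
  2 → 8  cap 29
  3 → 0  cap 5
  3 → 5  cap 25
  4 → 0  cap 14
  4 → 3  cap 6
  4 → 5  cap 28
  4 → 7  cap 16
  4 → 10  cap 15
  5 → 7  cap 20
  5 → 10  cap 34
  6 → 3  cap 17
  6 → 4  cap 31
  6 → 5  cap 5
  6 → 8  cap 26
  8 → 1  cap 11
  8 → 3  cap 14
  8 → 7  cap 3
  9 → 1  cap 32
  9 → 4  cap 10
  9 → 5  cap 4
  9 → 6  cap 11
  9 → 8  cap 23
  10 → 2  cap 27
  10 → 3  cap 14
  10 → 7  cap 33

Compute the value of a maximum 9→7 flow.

augment #1: 9→4→7 bottleneck 10, total now 10
augment #2: 9→5→7 bottleneck 4, total now 14
augment #3: 9→8→7 bottleneck 3, total now 17
augment #4: 9→1→2→7 bottleneck 12, total now 29
augment #5: 9→6→4→7 bottleneck 6, total now 35
augment #6: 9→6→5→7 bottleneck 5, total now 40
augment #7: 9→8→3→0→7 bottleneck 5, total now 45
augment #8: 9→8→3→5→7 bottleneck 9, total now 54
augment #9: 9→1→6→3→5→7 bottleneck 2, total now 56

Maximum flow value: 56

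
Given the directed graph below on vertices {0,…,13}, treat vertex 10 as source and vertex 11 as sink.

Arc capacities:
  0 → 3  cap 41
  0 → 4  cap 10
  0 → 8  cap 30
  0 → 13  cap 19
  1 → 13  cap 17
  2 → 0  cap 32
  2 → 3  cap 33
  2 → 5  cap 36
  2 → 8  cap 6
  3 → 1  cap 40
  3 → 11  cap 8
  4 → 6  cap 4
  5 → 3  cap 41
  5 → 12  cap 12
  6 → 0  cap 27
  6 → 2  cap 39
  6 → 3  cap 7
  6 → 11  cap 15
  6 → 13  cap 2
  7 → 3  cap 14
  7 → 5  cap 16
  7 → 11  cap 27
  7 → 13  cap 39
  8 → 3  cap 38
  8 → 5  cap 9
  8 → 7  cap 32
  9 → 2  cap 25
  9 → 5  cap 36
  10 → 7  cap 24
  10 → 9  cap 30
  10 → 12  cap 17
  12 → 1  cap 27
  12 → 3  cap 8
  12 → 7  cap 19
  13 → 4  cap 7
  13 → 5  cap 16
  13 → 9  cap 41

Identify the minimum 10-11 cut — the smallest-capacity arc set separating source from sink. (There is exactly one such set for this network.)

augment #1: 10→7→11 push 24
augment #2: 10→12→3→11 push 8
augment #3: 10→12→7→11 push 3
augment #4: 10→9→2→0→4→6→11 push 4
max flow = 39; residual-reachable set from 10 gives S-side
cut edges (S→T): {(3,11), (4,6), (7,11)} total cap 39

Min-cut arcs: {(3,11), (4,6), (7,11)} (total capacity 39)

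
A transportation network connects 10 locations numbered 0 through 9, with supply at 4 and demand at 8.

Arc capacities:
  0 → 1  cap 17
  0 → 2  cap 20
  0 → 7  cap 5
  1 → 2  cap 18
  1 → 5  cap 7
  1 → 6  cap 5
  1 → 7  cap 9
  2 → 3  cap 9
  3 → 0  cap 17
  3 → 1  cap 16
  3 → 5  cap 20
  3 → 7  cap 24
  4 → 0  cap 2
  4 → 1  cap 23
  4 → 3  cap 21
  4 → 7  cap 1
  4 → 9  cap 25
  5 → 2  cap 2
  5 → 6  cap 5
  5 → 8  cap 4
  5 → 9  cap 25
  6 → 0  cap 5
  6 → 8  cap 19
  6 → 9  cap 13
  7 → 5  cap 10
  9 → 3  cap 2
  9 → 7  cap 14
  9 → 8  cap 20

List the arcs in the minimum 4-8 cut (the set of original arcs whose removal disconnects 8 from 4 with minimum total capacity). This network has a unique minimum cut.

Min-cut arcs: {(1,6), (5,6), (5,8), (9,8)} (total capacity 34)

augment #1: 4→9→8 push 20
augment #2: 4→1→5→8 push 4
augment #3: 4→1→6→8 push 5
augment #4: 4→1→5→6→8 push 3
augment #5: 4→3→5→6→8 push 2
max flow = 34; residual-reachable set from 4 gives S-side
cut edges (S→T): {(1,6), (5,6), (5,8), (9,8)} total cap 34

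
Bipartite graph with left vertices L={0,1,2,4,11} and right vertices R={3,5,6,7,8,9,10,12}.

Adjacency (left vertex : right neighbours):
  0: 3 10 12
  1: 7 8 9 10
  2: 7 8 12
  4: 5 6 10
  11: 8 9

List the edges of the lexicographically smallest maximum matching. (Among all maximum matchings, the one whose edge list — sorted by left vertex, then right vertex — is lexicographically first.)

Lex-smallest maximum matching: {(0,3), (1,7), (2,8), (4,5), (11,9)}

|M| = 5 (so the lex-smallest maximum matching has 5 edges)
process left vertices in ascending order; for each, take the smallest-labelled available neighbour that still permits 5 edges overall, or leave it unmatched if none does
lex-smallest matching: {0-3, 1-7, 2-8, 4-5, 11-9}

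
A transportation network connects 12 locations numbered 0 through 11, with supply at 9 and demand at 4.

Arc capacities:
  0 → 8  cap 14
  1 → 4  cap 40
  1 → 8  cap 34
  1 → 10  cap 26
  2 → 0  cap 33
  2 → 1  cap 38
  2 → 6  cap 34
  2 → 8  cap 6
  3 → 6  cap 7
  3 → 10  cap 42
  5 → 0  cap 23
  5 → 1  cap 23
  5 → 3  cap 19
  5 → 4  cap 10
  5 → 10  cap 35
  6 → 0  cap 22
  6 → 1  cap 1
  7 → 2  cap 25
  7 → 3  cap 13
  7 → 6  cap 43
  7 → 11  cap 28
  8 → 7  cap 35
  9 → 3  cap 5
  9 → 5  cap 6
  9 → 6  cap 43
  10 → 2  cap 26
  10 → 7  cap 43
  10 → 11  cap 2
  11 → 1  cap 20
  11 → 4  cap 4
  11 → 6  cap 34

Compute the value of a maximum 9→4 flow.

augment #1: 9→5→4 bottleneck 6, total now 6
augment #2: 9→6→1→4 bottleneck 1, total now 7
augment #3: 9→3→10→11→4 bottleneck 2, total now 9
augment #4: 9→3→10→2→1→4 bottleneck 3, total now 12
augment #5: 9→6→0→8→7→11→4 bottleneck 2, total now 14
augment #6: 9→6→0→8→7→2→1→4 bottleneck 12, total now 26

Maximum flow value: 26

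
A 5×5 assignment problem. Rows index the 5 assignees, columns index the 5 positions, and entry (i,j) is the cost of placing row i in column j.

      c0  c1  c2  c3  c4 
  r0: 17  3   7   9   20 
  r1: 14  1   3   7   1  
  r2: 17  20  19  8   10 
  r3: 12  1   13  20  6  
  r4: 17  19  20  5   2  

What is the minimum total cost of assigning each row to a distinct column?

optimal assignment: row0→col1 (cost 3), row1→col2 (cost 3), row2→col3 (cost 8), row3→col0 (cost 12), row4→col4 (cost 2)
total = 3 + 3 + 8 + 12 + 2 = 28

Minimum assignment cost: 28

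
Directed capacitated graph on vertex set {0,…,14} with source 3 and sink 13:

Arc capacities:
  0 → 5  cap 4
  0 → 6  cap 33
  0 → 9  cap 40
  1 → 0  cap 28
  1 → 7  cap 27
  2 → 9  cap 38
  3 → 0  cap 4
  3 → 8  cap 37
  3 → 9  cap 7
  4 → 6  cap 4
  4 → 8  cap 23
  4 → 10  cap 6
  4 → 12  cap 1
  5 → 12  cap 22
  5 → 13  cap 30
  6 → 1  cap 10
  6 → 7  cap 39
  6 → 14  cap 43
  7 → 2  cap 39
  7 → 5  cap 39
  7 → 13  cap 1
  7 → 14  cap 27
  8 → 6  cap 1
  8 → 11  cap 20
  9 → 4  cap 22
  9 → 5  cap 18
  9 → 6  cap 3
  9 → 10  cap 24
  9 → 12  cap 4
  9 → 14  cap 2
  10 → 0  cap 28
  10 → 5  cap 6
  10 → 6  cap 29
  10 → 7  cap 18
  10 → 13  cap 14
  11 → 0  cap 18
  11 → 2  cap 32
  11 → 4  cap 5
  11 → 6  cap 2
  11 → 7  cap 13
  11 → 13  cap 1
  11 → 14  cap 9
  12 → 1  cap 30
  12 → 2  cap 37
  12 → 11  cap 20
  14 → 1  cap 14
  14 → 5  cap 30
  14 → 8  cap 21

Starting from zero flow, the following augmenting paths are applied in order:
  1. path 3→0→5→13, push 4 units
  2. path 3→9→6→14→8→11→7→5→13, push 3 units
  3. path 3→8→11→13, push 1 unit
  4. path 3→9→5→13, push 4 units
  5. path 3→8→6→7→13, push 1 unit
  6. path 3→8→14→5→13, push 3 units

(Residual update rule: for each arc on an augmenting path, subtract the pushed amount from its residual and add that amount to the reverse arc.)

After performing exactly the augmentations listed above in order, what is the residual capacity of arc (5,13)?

Residual capacity of (5,13): 16

after path 1 (3→0→5→13, push 4): res(5,13)=26
after path 2 (3→9→6→14→8→11→7→5→13, push 3): res(5,13)=23
after path 3 (3→8→11→13, push 1): res(5,13)=23
after path 4 (3→9→5→13, push 4): res(5,13)=19
after path 5 (3→8→6→7→13, push 1): res(5,13)=19
after path 6 (3→8→14→5→13, push 3): res(5,13)=16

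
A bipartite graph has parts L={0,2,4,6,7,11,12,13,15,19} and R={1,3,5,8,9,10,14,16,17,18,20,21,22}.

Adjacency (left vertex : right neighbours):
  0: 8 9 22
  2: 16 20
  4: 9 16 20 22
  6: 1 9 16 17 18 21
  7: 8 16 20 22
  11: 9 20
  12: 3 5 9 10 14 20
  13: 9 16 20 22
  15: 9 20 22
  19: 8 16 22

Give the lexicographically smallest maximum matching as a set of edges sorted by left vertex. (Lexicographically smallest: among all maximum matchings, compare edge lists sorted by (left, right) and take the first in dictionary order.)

Lex-smallest maximum matching: {(0,8), (2,16), (4,9), (6,1), (7,20), (12,3), (13,22)}

|M| = 7 (so the lex-smallest maximum matching has 7 edges)
process left vertices in ascending order; for each, take the smallest-labelled available neighbour that still permits 7 edges overall, or leave it unmatched if none does
lex-smallest matching: {0-8, 2-16, 4-9, 6-1, 7-20, 12-3, 13-22}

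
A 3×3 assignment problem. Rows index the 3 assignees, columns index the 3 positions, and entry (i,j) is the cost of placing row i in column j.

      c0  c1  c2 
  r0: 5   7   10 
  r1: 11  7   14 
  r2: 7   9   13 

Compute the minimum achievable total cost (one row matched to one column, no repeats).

Minimum assignment cost: 24

optimal assignment: row0→col2 (cost 10), row1→col1 (cost 7), row2→col0 (cost 7)
total = 10 + 7 + 7 = 24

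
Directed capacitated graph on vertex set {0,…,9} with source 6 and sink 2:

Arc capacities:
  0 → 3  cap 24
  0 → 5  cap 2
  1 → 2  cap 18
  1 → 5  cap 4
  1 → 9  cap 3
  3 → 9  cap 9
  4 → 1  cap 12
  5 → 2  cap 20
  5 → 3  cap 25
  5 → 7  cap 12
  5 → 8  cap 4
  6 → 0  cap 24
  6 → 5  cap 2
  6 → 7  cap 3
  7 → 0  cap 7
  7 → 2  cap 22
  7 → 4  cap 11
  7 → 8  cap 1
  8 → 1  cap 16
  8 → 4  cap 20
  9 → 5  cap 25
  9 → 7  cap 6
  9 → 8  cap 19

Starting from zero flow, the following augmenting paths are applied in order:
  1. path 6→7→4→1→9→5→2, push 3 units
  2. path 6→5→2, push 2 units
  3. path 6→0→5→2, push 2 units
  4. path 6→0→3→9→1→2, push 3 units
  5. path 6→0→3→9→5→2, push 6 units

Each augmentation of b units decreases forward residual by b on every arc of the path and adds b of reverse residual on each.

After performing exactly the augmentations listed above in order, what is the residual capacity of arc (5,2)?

Residual capacity of (5,2): 7

after path 1 (6→7→4→1→9→5→2, push 3): res(5,2)=17
after path 2 (6→5→2, push 2): res(5,2)=15
after path 3 (6→0→5→2, push 2): res(5,2)=13
after path 4 (6→0→3→9→1→2, push 3): res(5,2)=13
after path 5 (6→0→3→9→5→2, push 6): res(5,2)=7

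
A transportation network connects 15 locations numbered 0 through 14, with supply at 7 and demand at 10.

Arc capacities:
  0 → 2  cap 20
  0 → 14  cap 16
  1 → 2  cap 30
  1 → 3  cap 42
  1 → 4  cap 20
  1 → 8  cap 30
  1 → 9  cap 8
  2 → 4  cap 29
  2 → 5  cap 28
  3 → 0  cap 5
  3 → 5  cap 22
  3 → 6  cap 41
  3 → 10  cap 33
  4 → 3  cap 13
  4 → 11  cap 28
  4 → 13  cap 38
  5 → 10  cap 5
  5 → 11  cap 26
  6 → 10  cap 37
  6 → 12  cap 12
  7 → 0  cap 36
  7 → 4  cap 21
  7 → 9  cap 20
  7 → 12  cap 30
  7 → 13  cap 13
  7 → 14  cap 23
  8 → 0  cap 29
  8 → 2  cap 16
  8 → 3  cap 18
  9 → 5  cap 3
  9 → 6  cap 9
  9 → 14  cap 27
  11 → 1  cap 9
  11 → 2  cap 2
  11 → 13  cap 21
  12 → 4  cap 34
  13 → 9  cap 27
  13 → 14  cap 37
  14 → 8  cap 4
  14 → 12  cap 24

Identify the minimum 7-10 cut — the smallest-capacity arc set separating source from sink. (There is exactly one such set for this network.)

augment #1: 7→4→3→10 push 13
augment #2: 7→9→5→10 push 3
augment #3: 7→9→6→10 push 9
augment #4: 7→0→2→5→10 push 2
augment #5: 7→14→8→3→10 push 4
augment #6: 7→4→11→1→3→10 push 8
augment #7: 7→12→4→11→1→3→10 push 1
max flow = 40; residual-reachable set from 7 gives S-side
cut edges (S→T): {(4,3), (5,10), (9,6), (11,1), (14,8)} total cap 40

Min-cut arcs: {(4,3), (5,10), (9,6), (11,1), (14,8)} (total capacity 40)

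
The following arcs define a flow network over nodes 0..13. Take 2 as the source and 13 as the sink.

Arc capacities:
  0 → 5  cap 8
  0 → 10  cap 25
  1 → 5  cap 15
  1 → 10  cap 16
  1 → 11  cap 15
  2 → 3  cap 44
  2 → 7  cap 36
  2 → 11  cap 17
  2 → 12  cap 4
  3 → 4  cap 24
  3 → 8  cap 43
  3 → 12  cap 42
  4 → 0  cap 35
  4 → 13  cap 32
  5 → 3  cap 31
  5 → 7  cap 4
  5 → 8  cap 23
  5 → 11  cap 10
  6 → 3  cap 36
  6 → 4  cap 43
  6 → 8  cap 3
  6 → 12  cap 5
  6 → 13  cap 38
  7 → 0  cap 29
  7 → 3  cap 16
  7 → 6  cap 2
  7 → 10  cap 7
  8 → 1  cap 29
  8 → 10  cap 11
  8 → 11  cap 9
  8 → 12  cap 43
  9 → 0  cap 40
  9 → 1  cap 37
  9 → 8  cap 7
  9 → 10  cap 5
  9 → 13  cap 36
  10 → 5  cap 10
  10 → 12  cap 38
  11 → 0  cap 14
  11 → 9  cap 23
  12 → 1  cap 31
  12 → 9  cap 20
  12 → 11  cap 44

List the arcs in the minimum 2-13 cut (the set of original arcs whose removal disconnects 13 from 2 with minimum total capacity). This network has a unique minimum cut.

augment #1: 2→3→4→13 push 24
augment #2: 2→7→6→13 push 2
augment #3: 2→11→9→13 push 17
augment #4: 2→12→9→13 push 4
augment #5: 2→3→12→9→13 push 15
max flow = 62; residual-reachable set from 2 gives S-side
cut edges (S→T): {(3,4), (7,6), (9,13)} total cap 62

Min-cut arcs: {(3,4), (7,6), (9,13)} (total capacity 62)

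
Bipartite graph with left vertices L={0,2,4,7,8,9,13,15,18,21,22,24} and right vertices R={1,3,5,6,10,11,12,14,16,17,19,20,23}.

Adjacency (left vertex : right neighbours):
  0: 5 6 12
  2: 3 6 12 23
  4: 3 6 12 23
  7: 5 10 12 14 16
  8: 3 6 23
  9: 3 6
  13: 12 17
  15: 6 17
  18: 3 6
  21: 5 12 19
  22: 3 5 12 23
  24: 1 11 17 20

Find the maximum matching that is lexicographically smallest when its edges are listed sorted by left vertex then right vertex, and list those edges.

|M| = 9 (so the lex-smallest maximum matching has 9 edges)
process left vertices in ascending order; for each, take the smallest-labelled available neighbour that still permits 9 edges overall, or leave it unmatched if none does
lex-smallest matching: {0-5, 2-3, 4-6, 7-10, 8-23, 13-12, 15-17, 21-19, 24-1}

Lex-smallest maximum matching: {(0,5), (2,3), (4,6), (7,10), (8,23), (13,12), (15,17), (21,19), (24,1)}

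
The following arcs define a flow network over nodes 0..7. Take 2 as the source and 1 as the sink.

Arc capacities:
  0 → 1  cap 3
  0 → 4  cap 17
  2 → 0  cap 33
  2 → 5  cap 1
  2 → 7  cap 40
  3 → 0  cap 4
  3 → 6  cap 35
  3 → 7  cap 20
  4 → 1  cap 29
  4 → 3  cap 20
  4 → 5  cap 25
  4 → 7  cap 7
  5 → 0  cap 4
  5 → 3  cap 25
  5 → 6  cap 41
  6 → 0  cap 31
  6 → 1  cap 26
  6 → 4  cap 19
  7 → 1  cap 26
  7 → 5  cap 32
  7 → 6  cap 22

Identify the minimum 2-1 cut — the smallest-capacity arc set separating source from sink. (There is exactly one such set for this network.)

augment #1: 2→0→1 push 3
augment #2: 2→7→1 push 26
augment #3: 2→0→4→1 push 17
augment #4: 2→5→6→1 push 1
augment #5: 2→7→6→1 push 14
max flow = 61; residual-reachable set from 2 gives S-side
cut edges (S→T): {(0,1), (0,4), (2,5), (2,7)} total cap 61

Min-cut arcs: {(0,1), (0,4), (2,5), (2,7)} (total capacity 61)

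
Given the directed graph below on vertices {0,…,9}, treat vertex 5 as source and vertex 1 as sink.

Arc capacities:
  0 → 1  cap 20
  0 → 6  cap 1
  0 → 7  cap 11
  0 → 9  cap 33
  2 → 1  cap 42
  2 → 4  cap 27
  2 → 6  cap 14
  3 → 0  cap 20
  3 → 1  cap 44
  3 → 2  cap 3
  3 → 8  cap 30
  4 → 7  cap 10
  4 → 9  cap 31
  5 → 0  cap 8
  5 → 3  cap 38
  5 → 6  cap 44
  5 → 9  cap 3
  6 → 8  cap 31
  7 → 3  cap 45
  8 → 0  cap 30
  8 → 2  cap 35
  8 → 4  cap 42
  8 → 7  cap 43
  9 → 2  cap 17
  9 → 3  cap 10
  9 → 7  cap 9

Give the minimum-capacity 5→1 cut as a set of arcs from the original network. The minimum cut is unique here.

augment #1: 5→0→1 push 8
augment #2: 5→3→1 push 38
augment #3: 5→9→2→1 push 3
augment #4: 5→6→8→0→1 push 12
augment #5: 5→6→8→2→1 push 19
max flow = 80; residual-reachable set from 5 gives S-side
cut edges (S→T): {(5,0), (5,3), (5,9), (6,8)} total cap 80

Min-cut arcs: {(5,0), (5,3), (5,9), (6,8)} (total capacity 80)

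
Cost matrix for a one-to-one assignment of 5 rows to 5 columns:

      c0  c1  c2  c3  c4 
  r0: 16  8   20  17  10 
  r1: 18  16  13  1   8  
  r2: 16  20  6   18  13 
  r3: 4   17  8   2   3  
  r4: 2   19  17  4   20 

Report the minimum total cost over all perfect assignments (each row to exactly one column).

optimal assignment: row0→col1 (cost 8), row1→col3 (cost 1), row2→col2 (cost 6), row3→col4 (cost 3), row4→col0 (cost 2)
total = 8 + 1 + 6 + 3 + 2 = 20

Minimum assignment cost: 20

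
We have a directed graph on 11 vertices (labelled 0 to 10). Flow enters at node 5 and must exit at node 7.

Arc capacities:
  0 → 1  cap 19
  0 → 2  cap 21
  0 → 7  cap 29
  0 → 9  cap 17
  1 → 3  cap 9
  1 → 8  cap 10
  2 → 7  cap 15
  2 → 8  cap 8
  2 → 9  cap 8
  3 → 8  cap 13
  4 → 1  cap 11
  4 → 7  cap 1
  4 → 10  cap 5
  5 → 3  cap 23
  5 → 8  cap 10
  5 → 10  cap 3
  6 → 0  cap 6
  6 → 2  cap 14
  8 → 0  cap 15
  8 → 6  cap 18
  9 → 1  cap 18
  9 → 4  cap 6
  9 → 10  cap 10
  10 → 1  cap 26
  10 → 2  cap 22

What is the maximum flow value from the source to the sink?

augment #1: 5→8→0→7 bottleneck 10, total now 10
augment #2: 5→10→2→7 bottleneck 3, total now 13
augment #3: 5→3→8→0→7 bottleneck 5, total now 18
augment #4: 5→3→8→6→0→7 bottleneck 6, total now 24
augment #5: 5→3→8→6→2→7 bottleneck 2, total now 26

Maximum flow value: 26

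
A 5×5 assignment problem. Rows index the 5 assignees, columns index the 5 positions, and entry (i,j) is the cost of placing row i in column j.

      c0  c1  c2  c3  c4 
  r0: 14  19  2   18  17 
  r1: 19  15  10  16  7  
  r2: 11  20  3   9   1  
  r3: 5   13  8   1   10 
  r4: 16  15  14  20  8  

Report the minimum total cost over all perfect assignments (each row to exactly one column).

optimal assignment: row0→col2 (cost 2), row1→col1 (cost 15), row2→col4 (cost 1), row3→col3 (cost 1), row4→col0 (cost 16)
total = 2 + 15 + 1 + 1 + 16 = 35

Minimum assignment cost: 35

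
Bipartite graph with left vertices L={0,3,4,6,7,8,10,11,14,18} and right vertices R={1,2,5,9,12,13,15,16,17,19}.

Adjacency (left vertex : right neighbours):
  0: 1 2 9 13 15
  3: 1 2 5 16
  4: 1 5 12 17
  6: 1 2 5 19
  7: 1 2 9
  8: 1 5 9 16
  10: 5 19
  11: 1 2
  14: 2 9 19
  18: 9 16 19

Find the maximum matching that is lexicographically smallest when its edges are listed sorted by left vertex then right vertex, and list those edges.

Lex-smallest maximum matching: {(0,13), (3,1), (4,12), (6,2), (7,9), (8,5), (10,19), (18,16)}

|M| = 8 (so the lex-smallest maximum matching has 8 edges)
process left vertices in ascending order; for each, take the smallest-labelled available neighbour that still permits 8 edges overall, or leave it unmatched if none does
lex-smallest matching: {0-13, 3-1, 4-12, 6-2, 7-9, 8-5, 10-19, 18-16}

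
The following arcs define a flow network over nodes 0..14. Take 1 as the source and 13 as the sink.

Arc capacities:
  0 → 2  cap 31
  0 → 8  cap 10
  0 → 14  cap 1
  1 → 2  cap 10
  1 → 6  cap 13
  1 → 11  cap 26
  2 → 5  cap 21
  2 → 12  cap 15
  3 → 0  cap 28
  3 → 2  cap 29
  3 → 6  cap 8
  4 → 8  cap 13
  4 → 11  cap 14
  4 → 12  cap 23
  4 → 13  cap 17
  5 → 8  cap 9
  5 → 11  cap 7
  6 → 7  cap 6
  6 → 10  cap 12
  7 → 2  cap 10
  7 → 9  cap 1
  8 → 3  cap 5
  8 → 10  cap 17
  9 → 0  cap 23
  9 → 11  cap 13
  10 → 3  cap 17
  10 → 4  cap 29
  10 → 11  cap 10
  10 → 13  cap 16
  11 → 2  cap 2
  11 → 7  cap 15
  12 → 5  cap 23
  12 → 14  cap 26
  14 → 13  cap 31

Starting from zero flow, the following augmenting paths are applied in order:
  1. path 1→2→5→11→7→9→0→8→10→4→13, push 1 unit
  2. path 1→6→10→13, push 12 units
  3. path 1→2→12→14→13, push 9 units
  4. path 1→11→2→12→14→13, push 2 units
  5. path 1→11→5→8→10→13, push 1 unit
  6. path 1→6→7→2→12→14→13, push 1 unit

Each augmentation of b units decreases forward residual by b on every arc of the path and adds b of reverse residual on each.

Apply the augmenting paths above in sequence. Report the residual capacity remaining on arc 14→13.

Residual capacity of (14,13): 19

after path 1 (1→2→5→11→7→9→0→8→10→4→13, push 1): res(14,13)=31
after path 2 (1→6→10→13, push 12): res(14,13)=31
after path 3 (1→2→12→14→13, push 9): res(14,13)=22
after path 4 (1→11→2→12→14→13, push 2): res(14,13)=20
after path 5 (1→11→5→8→10→13, push 1): res(14,13)=20
after path 6 (1→6→7→2→12→14→13, push 1): res(14,13)=19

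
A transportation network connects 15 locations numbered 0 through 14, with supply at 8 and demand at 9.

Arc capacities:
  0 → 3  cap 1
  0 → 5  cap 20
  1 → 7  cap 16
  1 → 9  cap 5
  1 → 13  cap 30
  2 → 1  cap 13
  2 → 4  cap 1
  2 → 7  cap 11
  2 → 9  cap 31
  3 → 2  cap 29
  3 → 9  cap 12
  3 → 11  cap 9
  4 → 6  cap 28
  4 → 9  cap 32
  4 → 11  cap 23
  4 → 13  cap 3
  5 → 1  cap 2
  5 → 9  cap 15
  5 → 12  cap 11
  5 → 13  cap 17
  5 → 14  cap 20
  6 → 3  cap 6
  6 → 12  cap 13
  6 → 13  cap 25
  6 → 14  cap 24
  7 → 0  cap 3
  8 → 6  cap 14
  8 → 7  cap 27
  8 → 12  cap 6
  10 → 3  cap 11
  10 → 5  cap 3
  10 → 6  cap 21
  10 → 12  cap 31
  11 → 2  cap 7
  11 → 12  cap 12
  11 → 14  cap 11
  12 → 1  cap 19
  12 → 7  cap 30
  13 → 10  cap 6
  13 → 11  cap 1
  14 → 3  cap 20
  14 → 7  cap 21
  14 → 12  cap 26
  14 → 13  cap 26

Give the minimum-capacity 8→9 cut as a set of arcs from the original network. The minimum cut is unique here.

augment #1: 8→6→3→9 push 6
augment #2: 8→12→1→9 push 5
augment #3: 8→6→14→3→9 push 6
augment #4: 8→7→0→5→9 push 3
augment #5: 8→6→13→10→5→9 push 2
augment #6: 8→12→1→13→10→5→9 push 1
max flow = 23; residual-reachable set from 8 gives S-side
cut edges (S→T): {(7,0), (8,6), (8,12)} total cap 23

Min-cut arcs: {(7,0), (8,6), (8,12)} (total capacity 23)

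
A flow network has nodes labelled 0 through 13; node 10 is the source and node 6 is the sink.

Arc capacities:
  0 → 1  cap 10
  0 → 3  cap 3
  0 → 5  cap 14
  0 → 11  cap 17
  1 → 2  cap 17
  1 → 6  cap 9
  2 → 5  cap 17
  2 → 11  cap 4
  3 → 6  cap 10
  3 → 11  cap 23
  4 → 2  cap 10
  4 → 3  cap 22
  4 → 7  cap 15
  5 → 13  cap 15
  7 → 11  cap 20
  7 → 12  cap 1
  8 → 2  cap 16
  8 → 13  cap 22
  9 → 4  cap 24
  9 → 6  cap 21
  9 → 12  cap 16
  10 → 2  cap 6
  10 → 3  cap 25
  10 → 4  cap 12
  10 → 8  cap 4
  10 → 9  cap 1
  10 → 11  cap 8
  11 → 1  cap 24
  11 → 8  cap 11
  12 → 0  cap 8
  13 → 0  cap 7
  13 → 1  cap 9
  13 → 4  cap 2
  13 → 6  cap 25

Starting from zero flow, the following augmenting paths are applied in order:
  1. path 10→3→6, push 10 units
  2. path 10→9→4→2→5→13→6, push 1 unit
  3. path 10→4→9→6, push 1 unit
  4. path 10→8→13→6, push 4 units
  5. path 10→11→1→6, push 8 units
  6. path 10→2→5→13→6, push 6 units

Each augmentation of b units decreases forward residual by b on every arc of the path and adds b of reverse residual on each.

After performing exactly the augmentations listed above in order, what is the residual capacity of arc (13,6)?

Residual capacity of (13,6): 14

after path 1 (10→3→6, push 10): res(13,6)=25
after path 2 (10→9→4→2→5→13→6, push 1): res(13,6)=24
after path 3 (10→4→9→6, push 1): res(13,6)=24
after path 4 (10→8→13→6, push 4): res(13,6)=20
after path 5 (10→11→1→6, push 8): res(13,6)=20
after path 6 (10→2→5→13→6, push 6): res(13,6)=14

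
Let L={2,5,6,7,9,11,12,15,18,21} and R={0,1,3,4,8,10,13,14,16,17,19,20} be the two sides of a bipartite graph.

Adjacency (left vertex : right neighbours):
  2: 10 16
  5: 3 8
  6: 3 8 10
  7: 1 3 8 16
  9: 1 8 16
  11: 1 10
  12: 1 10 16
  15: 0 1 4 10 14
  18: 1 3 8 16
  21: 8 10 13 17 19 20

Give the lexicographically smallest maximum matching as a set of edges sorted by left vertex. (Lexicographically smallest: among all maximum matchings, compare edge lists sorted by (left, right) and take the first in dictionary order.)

|M| = 7 (so the lex-smallest maximum matching has 7 edges)
process left vertices in ascending order; for each, take the smallest-labelled available neighbour that still permits 7 edges overall, or leave it unmatched if none does
lex-smallest matching: {2-10, 5-3, 6-8, 7-1, 9-16, 15-0, 21-13}

Lex-smallest maximum matching: {(2,10), (5,3), (6,8), (7,1), (9,16), (15,0), (21,13)}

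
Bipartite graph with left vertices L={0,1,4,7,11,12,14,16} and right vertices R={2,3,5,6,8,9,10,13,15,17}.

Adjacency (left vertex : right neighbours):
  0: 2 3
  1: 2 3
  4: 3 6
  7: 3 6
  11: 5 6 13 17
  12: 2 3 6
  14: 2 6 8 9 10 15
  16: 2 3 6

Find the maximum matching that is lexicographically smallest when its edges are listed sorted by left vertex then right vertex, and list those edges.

Lex-smallest maximum matching: {(0,2), (1,3), (4,6), (11,5), (14,8)}

|M| = 5 (so the lex-smallest maximum matching has 5 edges)
process left vertices in ascending order; for each, take the smallest-labelled available neighbour that still permits 5 edges overall, or leave it unmatched if none does
lex-smallest matching: {0-2, 1-3, 4-6, 11-5, 14-8}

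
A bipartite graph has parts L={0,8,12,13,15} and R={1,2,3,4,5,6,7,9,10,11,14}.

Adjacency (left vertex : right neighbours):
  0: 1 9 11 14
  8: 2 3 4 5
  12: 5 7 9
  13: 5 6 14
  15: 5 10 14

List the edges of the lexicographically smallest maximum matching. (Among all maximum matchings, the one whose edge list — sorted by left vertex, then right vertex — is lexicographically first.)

Lex-smallest maximum matching: {(0,1), (8,2), (12,5), (13,6), (15,10)}

|M| = 5 (so the lex-smallest maximum matching has 5 edges)
process left vertices in ascending order; for each, take the smallest-labelled available neighbour that still permits 5 edges overall, or leave it unmatched if none does
lex-smallest matching: {0-1, 8-2, 12-5, 13-6, 15-10}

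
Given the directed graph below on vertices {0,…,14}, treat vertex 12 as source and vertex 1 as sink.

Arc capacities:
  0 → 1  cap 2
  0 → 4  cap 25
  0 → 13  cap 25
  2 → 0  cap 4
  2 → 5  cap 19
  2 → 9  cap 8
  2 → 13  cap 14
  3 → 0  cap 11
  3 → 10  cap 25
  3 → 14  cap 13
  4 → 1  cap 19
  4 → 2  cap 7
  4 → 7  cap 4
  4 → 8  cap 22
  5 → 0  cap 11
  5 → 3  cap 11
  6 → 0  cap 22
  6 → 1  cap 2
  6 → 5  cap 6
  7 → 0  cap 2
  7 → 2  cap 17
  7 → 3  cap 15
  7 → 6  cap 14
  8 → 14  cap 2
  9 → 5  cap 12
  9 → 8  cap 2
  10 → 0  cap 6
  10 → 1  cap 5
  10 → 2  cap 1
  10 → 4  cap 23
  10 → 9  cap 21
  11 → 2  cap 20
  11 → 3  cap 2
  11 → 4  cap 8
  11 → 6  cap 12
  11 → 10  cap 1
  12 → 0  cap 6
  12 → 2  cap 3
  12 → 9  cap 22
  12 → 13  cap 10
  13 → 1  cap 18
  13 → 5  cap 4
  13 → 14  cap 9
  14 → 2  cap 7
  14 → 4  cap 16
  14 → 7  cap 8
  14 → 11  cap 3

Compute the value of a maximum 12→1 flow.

augment #1: 12→0→1 bottleneck 2, total now 2
augment #2: 12→13→1 bottleneck 10, total now 12
augment #3: 12→0→4→1 bottleneck 4, total now 16
augment #4: 12→2→13→1 bottleneck 3, total now 19
augment #5: 12→9→5→0→4→1 bottleneck 11, total now 30
augment #6: 12→9→5→3→10→1 bottleneck 1, total now 31
augment #7: 12→9→8→14→4→1 bottleneck 2, total now 33

Maximum flow value: 33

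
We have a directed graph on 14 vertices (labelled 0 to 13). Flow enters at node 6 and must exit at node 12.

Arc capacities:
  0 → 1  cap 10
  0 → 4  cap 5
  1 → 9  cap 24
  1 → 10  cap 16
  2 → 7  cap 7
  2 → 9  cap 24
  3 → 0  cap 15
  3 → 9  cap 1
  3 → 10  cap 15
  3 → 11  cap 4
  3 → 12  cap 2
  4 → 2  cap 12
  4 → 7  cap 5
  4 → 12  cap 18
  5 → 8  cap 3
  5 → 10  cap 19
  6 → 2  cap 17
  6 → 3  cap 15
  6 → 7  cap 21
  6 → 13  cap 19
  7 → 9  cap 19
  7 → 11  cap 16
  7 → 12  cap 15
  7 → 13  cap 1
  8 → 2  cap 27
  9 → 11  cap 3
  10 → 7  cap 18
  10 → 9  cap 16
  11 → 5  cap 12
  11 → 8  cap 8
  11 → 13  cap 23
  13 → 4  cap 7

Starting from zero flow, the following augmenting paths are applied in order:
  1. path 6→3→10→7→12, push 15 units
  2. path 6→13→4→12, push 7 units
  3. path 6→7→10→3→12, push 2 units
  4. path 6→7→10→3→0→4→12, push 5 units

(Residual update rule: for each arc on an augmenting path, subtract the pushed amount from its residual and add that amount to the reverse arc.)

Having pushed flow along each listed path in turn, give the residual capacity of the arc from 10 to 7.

Residual capacity of (10,7): 10

after path 1 (6→3→10→7→12, push 15): res(10,7)=3
after path 2 (6→13→4→12, push 7): res(10,7)=3
after path 3 (6→7→10→3→12, push 2): res(10,7)=5
after path 4 (6→7→10→3→0→4→12, push 5): res(10,7)=10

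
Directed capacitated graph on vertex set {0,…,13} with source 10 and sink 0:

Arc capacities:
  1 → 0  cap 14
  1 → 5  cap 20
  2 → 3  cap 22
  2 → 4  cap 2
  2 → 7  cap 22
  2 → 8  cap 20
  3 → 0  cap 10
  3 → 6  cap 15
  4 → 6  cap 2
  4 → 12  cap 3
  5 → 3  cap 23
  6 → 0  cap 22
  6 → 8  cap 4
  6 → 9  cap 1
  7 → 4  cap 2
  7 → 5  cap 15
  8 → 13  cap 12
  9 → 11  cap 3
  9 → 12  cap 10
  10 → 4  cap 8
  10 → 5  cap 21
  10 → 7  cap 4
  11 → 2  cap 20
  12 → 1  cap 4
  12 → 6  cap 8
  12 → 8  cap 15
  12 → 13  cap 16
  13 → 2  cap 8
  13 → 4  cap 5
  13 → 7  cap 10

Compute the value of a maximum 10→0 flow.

Maximum flow value: 28

augment #1: 10→4→6→0 bottleneck 2, total now 2
augment #2: 10→5→3→0 bottleneck 10, total now 12
augment #3: 10→4→12→1→0 bottleneck 3, total now 15
augment #4: 10→5→3→6→0 bottleneck 11, total now 26
augment #5: 10→7→5→3→6→0 bottleneck 2, total now 28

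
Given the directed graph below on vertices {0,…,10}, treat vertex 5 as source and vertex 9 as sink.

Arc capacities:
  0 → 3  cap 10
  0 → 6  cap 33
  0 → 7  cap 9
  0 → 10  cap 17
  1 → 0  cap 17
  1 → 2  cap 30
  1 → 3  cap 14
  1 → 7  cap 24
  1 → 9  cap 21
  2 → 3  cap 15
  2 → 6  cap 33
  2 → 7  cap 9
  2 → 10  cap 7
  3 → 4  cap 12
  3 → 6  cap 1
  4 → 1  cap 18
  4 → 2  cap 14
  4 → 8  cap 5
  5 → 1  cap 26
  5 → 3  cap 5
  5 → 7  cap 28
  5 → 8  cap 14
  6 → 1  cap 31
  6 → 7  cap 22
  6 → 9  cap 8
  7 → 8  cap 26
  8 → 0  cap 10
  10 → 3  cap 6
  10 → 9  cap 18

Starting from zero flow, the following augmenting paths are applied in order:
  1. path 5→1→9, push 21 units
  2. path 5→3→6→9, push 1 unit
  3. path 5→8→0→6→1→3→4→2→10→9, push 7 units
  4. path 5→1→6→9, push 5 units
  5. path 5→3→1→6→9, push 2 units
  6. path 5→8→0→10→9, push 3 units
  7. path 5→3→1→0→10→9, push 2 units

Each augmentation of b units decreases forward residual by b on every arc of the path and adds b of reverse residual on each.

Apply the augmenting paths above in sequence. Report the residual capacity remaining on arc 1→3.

after path 1 (5→1→9, push 21): res(1,3)=14
after path 2 (5→3→6→9, push 1): res(1,3)=14
after path 3 (5→8→0→6→1→3→4→2→10→9, push 7): res(1,3)=7
after path 4 (5→1→6→9, push 5): res(1,3)=7
after path 5 (5→3→1→6→9, push 2): res(1,3)=9
after path 6 (5→8→0→10→9, push 3): res(1,3)=9
after path 7 (5→3→1→0→10→9, push 2): res(1,3)=11

Residual capacity of (1,3): 11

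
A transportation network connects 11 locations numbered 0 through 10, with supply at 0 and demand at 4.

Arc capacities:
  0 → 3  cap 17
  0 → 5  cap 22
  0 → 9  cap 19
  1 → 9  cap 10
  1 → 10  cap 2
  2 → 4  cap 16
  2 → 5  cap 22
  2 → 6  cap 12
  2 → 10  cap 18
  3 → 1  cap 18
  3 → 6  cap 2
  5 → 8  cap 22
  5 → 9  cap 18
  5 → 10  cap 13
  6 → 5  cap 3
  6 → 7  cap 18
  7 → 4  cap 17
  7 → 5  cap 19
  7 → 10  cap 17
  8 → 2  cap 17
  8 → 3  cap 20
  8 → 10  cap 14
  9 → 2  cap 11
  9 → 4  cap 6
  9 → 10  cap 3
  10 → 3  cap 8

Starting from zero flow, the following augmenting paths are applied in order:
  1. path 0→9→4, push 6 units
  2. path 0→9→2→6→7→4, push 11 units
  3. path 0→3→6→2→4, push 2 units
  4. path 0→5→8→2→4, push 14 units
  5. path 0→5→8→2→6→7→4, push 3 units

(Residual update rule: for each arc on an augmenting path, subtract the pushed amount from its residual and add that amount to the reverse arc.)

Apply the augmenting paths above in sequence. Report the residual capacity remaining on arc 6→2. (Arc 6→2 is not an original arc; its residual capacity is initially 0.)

Residual capacity of (6,2): 12

after path 1 (0→9→4, push 6): res(6,2)=0
after path 2 (0→9→2→6→7→4, push 11): res(6,2)=11
after path 3 (0→3→6→2→4, push 2): res(6,2)=9
after path 4 (0→5→8→2→4, push 14): res(6,2)=9
after path 5 (0→5→8→2→6→7→4, push 3): res(6,2)=12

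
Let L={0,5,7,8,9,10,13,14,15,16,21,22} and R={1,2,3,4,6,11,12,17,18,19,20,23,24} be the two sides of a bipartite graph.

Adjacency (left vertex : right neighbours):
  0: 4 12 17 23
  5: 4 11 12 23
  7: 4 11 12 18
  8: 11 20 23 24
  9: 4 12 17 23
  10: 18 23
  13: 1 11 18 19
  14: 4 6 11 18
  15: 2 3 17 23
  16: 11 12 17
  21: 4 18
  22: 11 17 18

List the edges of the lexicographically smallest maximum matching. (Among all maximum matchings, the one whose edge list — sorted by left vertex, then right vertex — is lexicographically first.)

|M| = 10 (so the lex-smallest maximum matching has 10 edges)
process left vertices in ascending order; for each, take the smallest-labelled available neighbour that still permits 10 edges overall, or leave it unmatched if none does
lex-smallest matching: {0-4, 5-11, 7-12, 8-20, 9-17, 10-23, 13-1, 14-6, 15-2, 21-18}

Lex-smallest maximum matching: {(0,4), (5,11), (7,12), (8,20), (9,17), (10,23), (13,1), (14,6), (15,2), (21,18)}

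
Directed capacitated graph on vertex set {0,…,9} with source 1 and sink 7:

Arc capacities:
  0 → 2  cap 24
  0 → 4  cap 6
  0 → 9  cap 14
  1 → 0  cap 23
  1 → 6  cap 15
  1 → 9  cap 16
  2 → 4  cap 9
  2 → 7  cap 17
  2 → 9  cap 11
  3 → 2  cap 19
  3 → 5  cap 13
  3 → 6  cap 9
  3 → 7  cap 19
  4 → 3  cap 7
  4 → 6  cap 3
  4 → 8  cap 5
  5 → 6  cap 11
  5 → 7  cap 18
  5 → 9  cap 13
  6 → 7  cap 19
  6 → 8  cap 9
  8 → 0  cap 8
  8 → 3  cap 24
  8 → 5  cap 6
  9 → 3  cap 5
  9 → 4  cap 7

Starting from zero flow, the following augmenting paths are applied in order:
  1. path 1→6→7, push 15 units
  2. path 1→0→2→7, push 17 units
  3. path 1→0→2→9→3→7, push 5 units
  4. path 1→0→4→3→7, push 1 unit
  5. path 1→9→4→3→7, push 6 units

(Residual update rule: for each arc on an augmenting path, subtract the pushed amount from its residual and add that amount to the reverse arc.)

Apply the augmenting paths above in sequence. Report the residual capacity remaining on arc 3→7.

after path 1 (1→6→7, push 15): res(3,7)=19
after path 2 (1→0→2→7, push 17): res(3,7)=19
after path 3 (1→0→2→9→3→7, push 5): res(3,7)=14
after path 4 (1→0→4→3→7, push 1): res(3,7)=13
after path 5 (1→9→4→3→7, push 6): res(3,7)=7

Residual capacity of (3,7): 7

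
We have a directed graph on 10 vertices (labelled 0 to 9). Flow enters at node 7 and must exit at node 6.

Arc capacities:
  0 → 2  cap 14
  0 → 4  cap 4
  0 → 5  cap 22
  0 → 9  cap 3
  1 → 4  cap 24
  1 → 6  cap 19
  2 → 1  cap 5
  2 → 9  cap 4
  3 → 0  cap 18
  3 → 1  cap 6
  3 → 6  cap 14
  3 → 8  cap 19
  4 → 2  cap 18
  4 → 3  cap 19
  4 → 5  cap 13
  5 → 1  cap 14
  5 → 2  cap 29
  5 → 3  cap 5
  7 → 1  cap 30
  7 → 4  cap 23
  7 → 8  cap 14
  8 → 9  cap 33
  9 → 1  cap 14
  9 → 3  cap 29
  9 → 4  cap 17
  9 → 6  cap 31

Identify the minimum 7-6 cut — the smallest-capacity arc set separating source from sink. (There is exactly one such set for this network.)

augment #1: 7→1→6 push 19
augment #2: 7→4→3→6 push 14
augment #3: 7→8→9→6 push 14
augment #4: 7→4→2→9→6 push 4
augment #5: 7→4→3→0→9→6 push 3
augment #6: 7→4→3→8→9→6 push 2
augment #7: 7→1→4→5→3→8→9→6 push 5
max flow = 61; residual-reachable set from 7 gives S-side
cut edges (S→T): {(1,6), (2,9), (4,3), (5,3), (7,8)} total cap 61

Min-cut arcs: {(1,6), (2,9), (4,3), (5,3), (7,8)} (total capacity 61)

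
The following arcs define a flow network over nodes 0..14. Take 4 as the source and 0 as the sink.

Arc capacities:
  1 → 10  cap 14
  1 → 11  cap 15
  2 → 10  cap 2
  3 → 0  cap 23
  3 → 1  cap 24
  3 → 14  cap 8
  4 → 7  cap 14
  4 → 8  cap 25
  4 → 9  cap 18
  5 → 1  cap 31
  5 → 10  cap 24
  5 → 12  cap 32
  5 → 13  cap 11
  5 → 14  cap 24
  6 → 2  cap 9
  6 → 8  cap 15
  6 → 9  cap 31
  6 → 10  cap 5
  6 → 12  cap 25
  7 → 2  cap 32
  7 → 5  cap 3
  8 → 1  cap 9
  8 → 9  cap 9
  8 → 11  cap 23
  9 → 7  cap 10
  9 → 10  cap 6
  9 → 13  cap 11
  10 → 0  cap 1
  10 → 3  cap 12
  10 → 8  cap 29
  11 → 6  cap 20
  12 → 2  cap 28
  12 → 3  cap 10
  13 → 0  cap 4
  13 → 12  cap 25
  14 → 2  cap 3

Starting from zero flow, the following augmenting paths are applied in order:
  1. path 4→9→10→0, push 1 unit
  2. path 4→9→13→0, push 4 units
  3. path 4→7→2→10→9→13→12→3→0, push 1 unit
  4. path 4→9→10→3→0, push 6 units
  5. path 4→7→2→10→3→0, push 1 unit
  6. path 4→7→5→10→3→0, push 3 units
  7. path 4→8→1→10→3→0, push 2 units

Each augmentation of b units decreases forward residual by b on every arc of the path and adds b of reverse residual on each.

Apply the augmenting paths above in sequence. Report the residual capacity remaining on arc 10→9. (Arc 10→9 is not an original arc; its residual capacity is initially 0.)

Residual capacity of (10,9): 6

after path 1 (4→9→10→0, push 1): res(10,9)=1
after path 2 (4→9→13→0, push 4): res(10,9)=1
after path 3 (4→7→2→10→9→13→12→3→0, push 1): res(10,9)=0
after path 4 (4→9→10→3→0, push 6): res(10,9)=6
after path 5 (4→7→2→10→3→0, push 1): res(10,9)=6
after path 6 (4→7→5→10→3→0, push 3): res(10,9)=6
after path 7 (4→8→1→10→3→0, push 2): res(10,9)=6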